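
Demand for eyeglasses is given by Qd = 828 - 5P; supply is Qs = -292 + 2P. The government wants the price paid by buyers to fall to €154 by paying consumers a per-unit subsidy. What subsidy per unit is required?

At a buyer price of 154, quantity demanded is 828 − 5·154 = 58.
Sellers supply 58 only when they receive Ps with -292 + 2·Ps = 58, i.e. Ps = 175.
s = Ps − Pb = 175 − 154 = 21.

Required subsidy s = €21 per unit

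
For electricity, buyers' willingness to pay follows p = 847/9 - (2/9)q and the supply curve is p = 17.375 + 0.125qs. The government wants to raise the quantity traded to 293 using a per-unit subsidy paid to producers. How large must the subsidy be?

At q = 293, from the demand curve buyers pay pb = 847/9 − (2/9)·293 = 29; from the supply curve sellers need ps = 17.375 + 0.125·293 = 54.
The subsidy must fill the gap: s = ps − pb = 54 − 29 = 25.

Required subsidy s = 25 per unit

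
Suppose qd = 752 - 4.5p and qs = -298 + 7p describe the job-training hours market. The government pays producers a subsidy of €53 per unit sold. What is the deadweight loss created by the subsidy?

Deadweight loss = 176967/46

Pre-subsidy: 752 - 4.5p = -298 + 7p gives p* = 2100/23, q* = 7846/23.
With the subsidy, sellers receive ps = pb + 53 for each unit, where pb is the price buyers pay.
Supply in terms of pb becomes qs = -298 + 7(pb + 53) = 73 + 7pb. Setting this equal to demand: 752 - 4.5pb = 73 + 7pb, so pb = 1358/23.
Sellers receive ps = 1358/23 + 53 = 2577/23; q' = 752 − 4.5·(1358/23) = 11185/23.
The subsidy expands output by 11185/23 − 7846/23 = 3339/23 past the efficient level; on those units the gap between marginal cost and willingness to pay runs from 0 up to 53.
DWL = ½ × 53 × 3339/23 = 176967/46.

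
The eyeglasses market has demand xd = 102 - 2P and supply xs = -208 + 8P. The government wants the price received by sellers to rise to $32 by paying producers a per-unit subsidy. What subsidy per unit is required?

Required subsidy s = $5 per unit

At a seller price of 32, quantity supplied is -208 + 8·32 = 48.
Buyers absorb 48 only when they pay Pb with 102 − 2·Pb = 48, i.e. Pb = 27.
s = Ps − Pb = 32 − 27 = 5.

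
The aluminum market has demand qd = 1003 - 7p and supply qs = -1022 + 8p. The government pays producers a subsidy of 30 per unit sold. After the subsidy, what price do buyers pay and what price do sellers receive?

Buyers pay 119; sellers receive 149

Pre-subsidy: 1003 - 7p = -1022 + 8p gives p* = 135, q* = 58.
With the subsidy, sellers receive ps = pb + 30 for each unit, where pb is the price buyers pay.
Supply in terms of pb becomes qs = -1022 + 8(pb + 30) = -782 + 8pb. Setting this equal to demand: 1003 - 7pb = -782 + 8pb, so pb = 119.
Sellers receive ps = 119 + 30 = 149; q' = 1003 − 7·119 = 170.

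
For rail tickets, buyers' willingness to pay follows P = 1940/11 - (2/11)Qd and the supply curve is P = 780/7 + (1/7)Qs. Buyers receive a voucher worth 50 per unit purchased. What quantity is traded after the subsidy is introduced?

Pre-subsidy: 1940/11 - (2/11)Q = 780/7 + (1/7)Q gives Q* = 200 and P* = 140.
With the rebate, buyers effectively pay Pb = Ps − 50, where Ps is the price sellers receive.
On the curves, Pb = 1940/11 - (2/11)Q and Ps = 780/7 + (1/7)Q; the wedge Ps − Pb = 50 gives 780/7 + (1/7)Q − (1940/11 - (2/11)Q) = 50, so Q' = 354.
Then Pb = 1940/11 − (2/11)·354 = 112 and Ps = 780/7 + (1/7)·354 = 162.

Q' = 354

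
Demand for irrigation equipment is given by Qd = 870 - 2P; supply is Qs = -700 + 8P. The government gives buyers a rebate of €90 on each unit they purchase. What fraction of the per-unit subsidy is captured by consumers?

Pre-subsidy: 870 - 2P = -700 + 8P gives P* = 157, Q* = 556.
With the rebate, buyers effectively pay Pb = Ps − 90, where Ps is the price sellers receive.
Demand in terms of Ps becomes Qd = 870 − 2(Ps − 90) = 1050 - 2Ps. Setting this equal to supply: 1050 - 2Ps = -700 + 8Ps, so Ps = 175.
Buyers pay Pb = 175 − 90 = 85; Q' = -700 + 8·175 = 700.
Buyers' price falls by P* − Pb = 157 − 85 = 72; sellers' price rises by Ps − P* = 175 − 157 = 18.
So consumers capture 72/90 = 0.8 of each unit of subsidy.

Consumer share = 0.8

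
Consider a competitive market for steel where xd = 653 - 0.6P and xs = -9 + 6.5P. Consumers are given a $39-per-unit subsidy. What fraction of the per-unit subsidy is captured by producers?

Producer share = 6/71

Pre-subsidy: 653 - 0.6P = -9 + 6.5P gives P* = 6620/71, x* = 42391/71.
With the rebate, buyers effectively pay Pb = Ps − 39, where Ps is the price sellers receive.
Demand in terms of Ps becomes xd = 653 − 0.6(Ps − 39) = 676.4 - 0.6Ps. Setting this equal to supply: 676.4 - 0.6Ps = -9 + 6.5Ps, so Ps = 6854/71.
Buyers pay Pb = 6854/71 − 39 = 4085/71; x' = -9 + 6.5·(6854/71) = 43912/71.
Buyers' price falls by P* − Pb = 6620/71 − 4085/71 = 2535/71; sellers' price rises by Ps − P* = 6854/71 − 6620/71 = 234/71.
So producers capture (234/71)/39 = 6/71 of each unit of subsidy.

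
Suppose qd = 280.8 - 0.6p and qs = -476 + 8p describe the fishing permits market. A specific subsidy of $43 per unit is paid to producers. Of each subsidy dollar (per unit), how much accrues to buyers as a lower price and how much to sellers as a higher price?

Pre-subsidy: 280.8 - 0.6p = -476 + 8p gives p* = 88, q* = 228.
With the subsidy, sellers receive ps = pb + 43 for each unit, where pb is the price buyers pay.
Supply in terms of pb becomes qs = -476 + 8(pb + 43) = -132 + 8pb. Setting this equal to demand: 280.8 - 0.6pb = -132 + 8pb, so pb = 48.
Sellers receive ps = 48 + 43 = 91; q' = 280.8 − 0.6·48 = 252.
Buyers' price falls by p* − pb = 88 − 48 = 40; sellers' price rises by ps − p* = 91 − 88 = 3.

Buyers gain $40 per unit; sellers gain $3 per unit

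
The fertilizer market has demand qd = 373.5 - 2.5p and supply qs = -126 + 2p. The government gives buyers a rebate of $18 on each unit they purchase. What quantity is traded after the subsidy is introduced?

q' = 116

Pre-subsidy: 373.5 - 2.5p = -126 + 2p gives p* = 111, q* = 96.
With the rebate, buyers effectively pay pb = ps − 18, where ps is the price sellers receive.
Demand in terms of ps becomes qd = 373.5 − 2.5(ps − 18) = 418.5 - 2.5ps. Setting this equal to supply: 418.5 - 2.5ps = -126 + 2ps, so ps = 121.
Buyers pay pb = 121 − 18 = 103; q' = -126 + 2·121 = 116.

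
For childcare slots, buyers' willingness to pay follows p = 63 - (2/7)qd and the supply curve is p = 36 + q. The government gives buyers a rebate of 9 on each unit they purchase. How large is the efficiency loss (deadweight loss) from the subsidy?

Pre-subsidy: 63 - (2/7)q = 36 + q gives q* = 21 and p* = 57.
With the rebate, buyers effectively pay pb = ps − 9, where ps is the price sellers receive.
On the curves, pb = 63 - (2/7)q and ps = 36 + q; the wedge ps − pb = 9 gives 36 + q − (63 - (2/7)q) = 9, so q' = 28.
Then pb = 63 − (2/7)·28 = 55 and ps = 36 + 1·28 = 64.
The subsidy expands output by 28 − 21 = 7 past the efficient level; on those units the gap between marginal cost and willingness to pay runs from 0 up to 9.
DWL = ½ × 9 × 7 = 31.5.

Deadweight loss = 31.5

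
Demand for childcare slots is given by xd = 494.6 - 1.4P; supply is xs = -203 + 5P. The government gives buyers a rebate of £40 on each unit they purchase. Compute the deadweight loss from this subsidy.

Pre-subsidy: 494.6 - 1.4P = -203 + 5P gives P* = 109, x* = 342.
With the rebate, buyers effectively pay Pb = Ps − 40, where Ps is the price sellers receive.
Demand in terms of Ps becomes xd = 494.6 − 1.4(Ps − 40) = 550.6 - 1.4Ps. Setting this equal to supply: 550.6 - 1.4Ps = -203 + 5Ps, so Ps = 117.75.
Buyers pay Pb = 117.75 − 40 = 77.75; x' = -203 + 5·117.75 = 385.75.
The subsidy expands output by 385.75 − 342 = 43.75 past the efficient level; on those units the gap between marginal cost and willingness to pay runs from 0 up to 40.
DWL = ½ × 40 × 43.75 = 875.

Deadweight loss = £875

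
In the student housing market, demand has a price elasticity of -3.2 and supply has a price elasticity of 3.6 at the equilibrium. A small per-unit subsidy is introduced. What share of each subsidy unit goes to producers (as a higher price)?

Producer share = 8/17

For a small subsidy around the equilibrium, the benefit split depends on the relative slopes, which at a point are proportional to the elasticities.
Buyer share = εs/(εs + |εd|) = 3.6/(3.6 + 3.2) = 9/17; seller share = |εd|/(εs + |εd|) = 8/17.
So producers capture 8/17 of the subsidy.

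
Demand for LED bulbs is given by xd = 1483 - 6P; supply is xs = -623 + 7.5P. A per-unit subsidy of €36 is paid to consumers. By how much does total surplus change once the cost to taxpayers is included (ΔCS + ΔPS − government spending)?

Net change in total surplus = -€2160

Pre-subsidy: 1483 - 6P = -623 + 7.5P gives P* = 156, x* = 547.
With the rebate, buyers effectively pay Pb = Ps − 36, where Ps is the price sellers receive.
Demand in terms of Ps becomes xd = 1483 − 6(Ps − 36) = 1699 - 6Ps. Setting this equal to supply: 1699 - 6Ps = -623 + 7.5Ps, so Ps = 172.
Buyers pay Pb = 172 − 36 = 136; x' = -623 + 7.5·172 = 667.
ΔCS = ½(547 + 667)(156 − 136) = 12140; ΔPS = ½(547 + 667)(172 − 156) = 9712.
Government spending = 36 × 667 = 24012.
Net change = 12140 + 9712 − 24012 = -2160. The loss equals the DWL triangle ½·36·120.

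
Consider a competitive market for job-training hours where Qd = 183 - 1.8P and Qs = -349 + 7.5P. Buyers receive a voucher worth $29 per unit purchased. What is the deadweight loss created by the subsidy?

Deadweight loss = 37845/62

Pre-subsidy: 183 - 1.8P = -349 + 7.5P gives P* = 5320/93, Q* = 2481/31.
With the rebate, buyers effectively pay Pb = Ps − 29, where Ps is the price sellers receive.
Demand in terms of Ps becomes Qd = 183 − 1.8(Ps − 29) = 235.2 - 1.8Ps. Setting this equal to supply: 235.2 - 1.8Ps = -349 + 7.5Ps, so Ps = 5842/93.
Buyers pay Pb = 5842/93 − 29 = 3145/93; Q' = -349 + 7.5·(5842/93) = 3786/31.
The subsidy expands output by 3786/31 − 2481/31 = 1305/31 past the efficient level; on those units the gap between marginal cost and willingness to pay runs from 0 up to 29.
DWL = ½ × 29 × 1305/31 = 37845/62.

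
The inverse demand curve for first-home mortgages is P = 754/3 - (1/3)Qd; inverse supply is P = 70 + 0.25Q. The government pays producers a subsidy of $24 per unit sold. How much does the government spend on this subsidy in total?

Pre-subsidy: 754/3 - (1/3)Q = 70 + 0.25Q gives Q* = 2176/7 and P* = 1034/7.
With the subsidy, sellers receive Ps = Pb + 24 for each unit, where Pb is the price buyers pay.
On the curves, Pb = 754/3 - (1/3)Q and Ps = 70 + 0.25Q; the wedge Ps − Pb = 24 gives 70 + 0.25Q − (754/3 - (1/3)Q) = 24, so Q' = 352.
Then Pb = 754/3 − (1/3)·352 = 134 and Ps = 70 + 0.25·352 = 158.
Government outlay = subsidy × quantity = 24 × 352 = 8448.

Government cost = $8448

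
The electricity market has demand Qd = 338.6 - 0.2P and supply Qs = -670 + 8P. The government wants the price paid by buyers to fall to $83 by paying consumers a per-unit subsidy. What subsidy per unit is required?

At a buyer price of 83, quantity demanded is 338.6 − 0.2·83 = 322.
Sellers supply 322 only when they receive Ps with -670 + 8·Ps = 322, i.e. Ps = 124.
s = Ps − Pb = 124 − 83 = 41.

Required subsidy s = $41 per unit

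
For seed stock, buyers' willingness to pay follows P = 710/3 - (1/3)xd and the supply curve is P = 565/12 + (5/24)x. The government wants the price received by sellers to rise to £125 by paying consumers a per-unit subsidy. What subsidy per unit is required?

Required subsidy s = £13 per unit

At a seller price of 125, quantity supplied is -226 + 4.8·125 = 374.
Buyers absorb 374 only when they pay Pb = 710/3 − (1/3)·374 = 112.
s = Ps − Pb = 125 − 112 = 13.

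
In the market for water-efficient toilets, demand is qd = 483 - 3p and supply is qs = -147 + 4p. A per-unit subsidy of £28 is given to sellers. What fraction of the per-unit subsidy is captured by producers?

Pre-subsidy: 483 - 3p = -147 + 4p gives p* = 90, q* = 213.
With the subsidy, sellers receive ps = pb + 28 for each unit, where pb is the price buyers pay.
Supply in terms of pb becomes qs = -147 + 4(pb + 28) = -35 + 4pb. Setting this equal to demand: 483 - 3pb = -35 + 4pb, so pb = 74.
Sellers receive ps = 74 + 28 = 102; q' = 483 − 3·74 = 261.
Buyers' price falls by p* − pb = 90 − 74 = 16; sellers' price rises by ps − p* = 102 − 90 = 12.
So producers capture 12/28 = 3/7 of each unit of subsidy.

Producer share = 3/7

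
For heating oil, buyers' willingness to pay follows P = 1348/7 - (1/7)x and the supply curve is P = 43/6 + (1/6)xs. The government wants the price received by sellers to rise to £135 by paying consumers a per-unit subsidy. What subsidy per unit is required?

At a seller price of 135, quantity supplied is -43 + 6·135 = 767.
Buyers absorb 767 only when they pay Pb = 1348/7 − (1/7)·767 = 83.
s = Ps − Pb = 135 − 83 = 52.

Required subsidy s = £52 per unit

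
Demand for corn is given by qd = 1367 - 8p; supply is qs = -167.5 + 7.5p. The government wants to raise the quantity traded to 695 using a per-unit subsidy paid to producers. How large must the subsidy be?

At q = 695, invert demand for the buyer price: pb = (1367 − 695)/8 = 84; invert supply for the seller price: ps = (695 − (-167.5))/7.5 = 115.
The subsidy must fill the gap: s = ps − pb = 115 − 84 = 31.

Required subsidy s = 31 per unit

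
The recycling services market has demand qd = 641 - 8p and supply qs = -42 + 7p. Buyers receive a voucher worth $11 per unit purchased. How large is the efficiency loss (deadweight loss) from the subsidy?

Deadweight loss = 3388/15

Pre-subsidy: 641 - 8p = -42 + 7p gives p* = 683/15, q* = 4151/15.
With the rebate, buyers effectively pay pb = ps − 11, where ps is the price sellers receive.
Demand in terms of ps becomes qd = 641 − 8(ps − 11) = 729 - 8ps. Setting this equal to supply: 729 - 8ps = -42 + 7ps, so ps = 51.4.
Buyers pay pb = 51.4 − 11 = 40.4; q' = -42 + 7·51.4 = 317.8.
The subsidy expands output by 317.8 − 4151/15 = 616/15 past the efficient level; on those units the gap between marginal cost and willingness to pay runs from 0 up to 11.
DWL = ½ × 11 × 616/15 = 3388/15.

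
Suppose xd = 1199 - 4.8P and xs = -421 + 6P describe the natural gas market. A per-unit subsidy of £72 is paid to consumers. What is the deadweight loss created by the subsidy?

Deadweight loss = £6912

Pre-subsidy: 1199 - 4.8P = -421 + 6P gives P* = 150, x* = 479.
With the rebate, buyers effectively pay Pb = Ps − 72, where Ps is the price sellers receive.
Demand in terms of Ps becomes xd = 1199 − 4.8(Ps − 72) = 1544.6 - 4.8Ps. Setting this equal to supply: 1544.6 - 4.8Ps = -421 + 6Ps, so Ps = 182.
Buyers pay Pb = 182 − 72 = 110; x' = -421 + 6·182 = 671.
The subsidy expands output by 671 − 479 = 192 past the efficient level; on those units the gap between marginal cost and willingness to pay runs from 0 up to 72.
DWL = ½ × 72 × 192 = 6912.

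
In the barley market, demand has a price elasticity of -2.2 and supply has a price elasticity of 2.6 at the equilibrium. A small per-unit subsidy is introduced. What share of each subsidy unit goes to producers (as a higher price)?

For a small subsidy around the equilibrium, the benefit split depends on the relative slopes, which at a point are proportional to the elasticities.
Buyer share = εs/(εs + |εd|) = 2.6/(2.6 + 2.2) = 13/24; seller share = |εd|/(εs + |εd|) = 11/24.
So producers capture 11/24 of the subsidy.

Producer share = 11/24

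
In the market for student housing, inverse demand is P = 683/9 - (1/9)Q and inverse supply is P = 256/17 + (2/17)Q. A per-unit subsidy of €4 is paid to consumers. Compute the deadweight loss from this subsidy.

Deadweight loss = 1224/35

Pre-subsidy: 683/9 - (1/9)Q = 256/17 + (2/17)Q gives Q* = 9307/35 and P* = 1622/35.
With the rebate, buyers effectively pay Pb = Ps − 4, where Ps is the price sellers receive.
On the curves, Pb = 683/9 - (1/9)Q and Ps = 256/17 + (2/17)Q; the wedge Ps − Pb = 4 gives 256/17 + (2/17)Q − (683/9 - (1/9)Q) = 4, so Q' = 283.4.
Then Pb = 683/9 − (1/9)·283.4 = 44.4 and Ps = 256/17 + (2/17)·283.4 = 48.4.
The subsidy expands output by 283.4 − 9307/35 = 612/35 past the efficient level; on those units the gap between marginal cost and willingness to pay runs from 0 up to 4.
DWL = ½ × 4 × 612/35 = 1224/35.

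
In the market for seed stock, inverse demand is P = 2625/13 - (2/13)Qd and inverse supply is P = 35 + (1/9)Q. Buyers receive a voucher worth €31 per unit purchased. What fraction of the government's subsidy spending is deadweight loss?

DWL / government spending = 13/166

Pre-subsidy: 2625/13 - (2/13)Q = 35 + (1/9)Q gives Q* = 630 and P* = 105.
With the rebate, buyers effectively pay Pb = Ps − 31, where Ps is the price sellers receive.
On the curves, Pb = 2625/13 - (2/13)Q and Ps = 35 + (1/9)Q; the wedge Ps − Pb = 31 gives 35 + (1/9)Q − (2625/13 - (2/13)Q) = 31, so Q' = 747.
Then Pb = 2625/13 − (2/13)·747 = 87 and Ps = 35 + (1/9)·747 = 118.
ΔCS = ½(630 + 747)(105 − 87) = 12393; ΔPS = ½(630 + 747)(118 − 105) = 8950.5.
Government spending = 31 × 747 = 23157.
DWL = ½ × 31 × (747 − 630) = 1813.5; fraction = 1813.5 / 23157 = 13/166.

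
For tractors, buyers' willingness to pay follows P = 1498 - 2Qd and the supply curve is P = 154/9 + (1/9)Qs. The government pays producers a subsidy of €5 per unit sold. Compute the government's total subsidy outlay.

Pre-subsidy: 1498 - 2Q = 154/9 + (1/9)Q gives Q* = 13328/19 and P* = 1806/19.
With the subsidy, sellers receive Ps = Pb + 5 for each unit, where Pb is the price buyers pay.
On the curves, Pb = 1498 - 2Q and Ps = 154/9 + (1/9)Q; the wedge Ps − Pb = 5 gives 154/9 + (1/9)Q − (1498 - 2Q) = 5, so Q' = 13373/19.
Then Pb = 1498 − 2·(13373/19) = 1716/19 and Ps = 154/9 + (1/9)·(13373/19) = 1811/19.
Government outlay = subsidy × quantity = 5 × 13373/19 = 66865/19.

Government cost = 66865/19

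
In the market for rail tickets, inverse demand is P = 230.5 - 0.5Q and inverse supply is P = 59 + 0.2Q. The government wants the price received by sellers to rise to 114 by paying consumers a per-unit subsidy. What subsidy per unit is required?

At a seller price of 114, quantity supplied is -295 + 5·114 = 275.
Buyers absorb 275 only when they pay Pb = 230.5 − 0.5·275 = 93.
s = Ps − Pb = 114 − 93 = 21.

Required subsidy s = 21 per unit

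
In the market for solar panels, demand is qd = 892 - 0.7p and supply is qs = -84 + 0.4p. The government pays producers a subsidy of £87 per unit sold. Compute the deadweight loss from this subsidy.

Pre-subsidy: 892 - 0.7p = -84 + 0.4p gives p* = 9760/11, q* = 2980/11.
With the subsidy, sellers receive ps = pb + 87 for each unit, where pb is the price buyers pay.
Supply in terms of pb becomes qs = -84 + 0.4(pb + 87) = -49.2 + 0.4pb. Setting this equal to demand: 892 - 0.7pb = -49.2 + 0.4pb, so pb = 9412/11.
Sellers receive ps = 9412/11 + 87 = 10369/11; q' = 892 − 0.7·(9412/11) = 16118/55.
The subsidy expands output by 16118/55 − 2980/11 = 1218/55 past the efficient level; on those units the gap between marginal cost and willingness to pay runs from 0 up to 87.
DWL = ½ × 87 × 1218/55 = 52983/55.

Deadweight loss = 52983/55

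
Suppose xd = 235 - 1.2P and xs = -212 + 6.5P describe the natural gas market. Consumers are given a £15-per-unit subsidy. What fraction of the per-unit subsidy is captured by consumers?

Consumer share = 65/77

Pre-subsidy: 235 - 1.2P = -212 + 6.5P gives P* = 4470/77, x* = 12731/77.
With the rebate, buyers effectively pay Pb = Ps − 15, where Ps is the price sellers receive.
Demand in terms of Ps becomes xd = 235 − 1.2(Ps − 15) = 253 - 1.2Ps. Setting this equal to supply: 253 - 1.2Ps = -212 + 6.5Ps, so Ps = 4650/77.
Buyers pay Pb = 4650/77 − 15 = 3495/77; x' = -212 + 6.5·(4650/77) = 13901/77.
Buyers' price falls by P* − Pb = 4470/77 − 3495/77 = 975/77; sellers' price rises by Ps − P* = 4650/77 − 4470/77 = 180/77.
So consumers capture (975/77)/15 = 65/77 of each unit of subsidy.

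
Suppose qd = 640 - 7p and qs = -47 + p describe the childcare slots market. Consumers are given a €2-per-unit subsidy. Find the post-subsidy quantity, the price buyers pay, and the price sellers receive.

q' = 40.625; buyers pay €85.625; sellers receive €87.625

Pre-subsidy: 640 - 7p = -47 + p gives p* = 85.875, q* = 38.875.
With the rebate, buyers effectively pay pb = ps − 2, where ps is the price sellers receive.
Demand in terms of ps becomes qd = 640 − 7(ps − 2) = 654 - 7ps. Setting this equal to supply: 654 - 7ps = -47 + ps, so ps = 87.625.
Buyers pay pb = 87.625 − 2 = 85.625; q' = -47 + 1·87.625 = 40.625.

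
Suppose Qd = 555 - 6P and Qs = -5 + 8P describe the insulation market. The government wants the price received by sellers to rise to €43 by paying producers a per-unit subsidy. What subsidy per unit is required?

At a seller price of 43, quantity supplied is -5 + 8·43 = 339.
Buyers absorb 339 only when they pay Pb with 555 − 6·Pb = 339, i.e. Pb = 36.
s = Ps − Pb = 43 − 36 = 7.

Required subsidy s = €7 per unit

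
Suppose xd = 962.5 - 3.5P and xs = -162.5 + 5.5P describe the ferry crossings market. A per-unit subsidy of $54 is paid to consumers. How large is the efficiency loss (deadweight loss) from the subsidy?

Deadweight loss = $3118.5

Pre-subsidy: 962.5 - 3.5P = -162.5 + 5.5P gives P* = 125, x* = 525.
With the rebate, buyers effectively pay Pb = Ps − 54, where Ps is the price sellers receive.
Demand in terms of Ps becomes xd = 962.5 − 3.5(Ps − 54) = 1151.5 - 3.5Ps. Setting this equal to supply: 1151.5 - 3.5Ps = -162.5 + 5.5Ps, so Ps = 146.
Buyers pay Pb = 146 − 54 = 92; x' = -162.5 + 5.5·146 = 640.5.
The subsidy expands output by 640.5 − 525 = 115.5 past the efficient level; on those units the gap between marginal cost and willingness to pay runs from 0 up to 54.
DWL = ½ × 54 × 115.5 = 3118.5.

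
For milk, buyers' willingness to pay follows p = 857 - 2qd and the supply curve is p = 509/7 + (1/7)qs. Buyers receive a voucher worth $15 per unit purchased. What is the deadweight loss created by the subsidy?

Deadweight loss = $52.5

Pre-subsidy: 857 - 2q = 509/7 + (1/7)q gives q* = 366 and p* = 125.
With the rebate, buyers effectively pay pb = ps − 15, where ps is the price sellers receive.
On the curves, pb = 857 - 2q and ps = 509/7 + (1/7)q; the wedge ps − pb = 15 gives 509/7 + (1/7)q − (857 - 2q) = 15, so q' = 373.
Then pb = 857 − 2·373 = 111 and ps = 509/7 + (1/7)·373 = 126.
The subsidy expands output by 373 − 366 = 7 past the efficient level; on those units the gap between marginal cost and willingness to pay runs from 0 up to 15.
DWL = ½ × 15 × 7 = 52.5.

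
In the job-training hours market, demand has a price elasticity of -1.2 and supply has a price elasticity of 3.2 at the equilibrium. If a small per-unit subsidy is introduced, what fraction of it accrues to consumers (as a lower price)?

For a small subsidy around the equilibrium, the benefit split depends on the relative slopes, which at a point are proportional to the elasticities.
Buyer share = εs/(εs + |εd|) = 3.2/(3.2 + 1.2) = 8/11; seller share = |εd|/(εs + |εd|) = 3/11.

Consumer share = 8/11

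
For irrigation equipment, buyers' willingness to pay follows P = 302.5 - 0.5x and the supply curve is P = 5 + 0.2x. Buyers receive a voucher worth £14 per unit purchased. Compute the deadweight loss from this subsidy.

Pre-subsidy: 302.5 - 0.5x = 5 + 0.2x gives x* = 425 and P* = 90.
With the rebate, buyers effectively pay Pb = Ps − 14, where Ps is the price sellers receive.
On the curves, Pb = 302.5 - 0.5x and Ps = 5 + 0.2x; the wedge Ps − Pb = 14 gives 5 + 0.2x − (302.5 - 0.5x) = 14, so x' = 445.
Then Pb = 302.5 − 0.5·445 = 80 and Ps = 5 + 0.2·445 = 94.
The subsidy expands output by 445 − 425 = 20 past the efficient level; on those units the gap between marginal cost and willingness to pay runs from 0 up to 14.
DWL = ½ × 14 × 20 = 140.

Deadweight loss = £140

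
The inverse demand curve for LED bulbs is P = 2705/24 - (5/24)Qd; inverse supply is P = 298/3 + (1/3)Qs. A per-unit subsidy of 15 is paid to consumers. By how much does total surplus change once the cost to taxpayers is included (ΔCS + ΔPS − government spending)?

Pre-subsidy: 2705/24 - (5/24)Q = 298/3 + (1/3)Q gives Q* = 321/13 and P* = 4195/39.
With the rebate, buyers effectively pay Pb = Ps − 15, where Ps is the price sellers receive.
On the curves, Pb = 2705/24 - (5/24)Q and Ps = 298/3 + (1/3)Q; the wedge Ps − Pb = 15 gives 298/3 + (1/3)Q − (2705/24 - (5/24)Q) = 15, so Q' = 681/13.
Then Pb = 2705/24 − (5/24)·(681/13) = 3970/39 and Ps = 298/3 + (1/3)·(681/13) = 4555/39.
ΔCS = ½(321/13 + 681/13)(4195/39 − 3970/39) = 37575/169; ΔPS = ½(321/13 + 681/13)(4555/39 − 4195/39) = 60120/169.
Government spending = 15 × 681/13 = 10215/13.
Net change = 37575/169 + 60120/169 − 10215/13 = -2700/13. The loss equals the DWL triangle ½·15·360/13.

Net change in total surplus = -2700/13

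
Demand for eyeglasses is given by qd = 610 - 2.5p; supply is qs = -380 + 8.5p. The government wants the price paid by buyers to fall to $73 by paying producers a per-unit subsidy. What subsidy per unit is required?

At a buyer price of 73, quantity demanded is 610 − 2.5·73 = 427.5.
Sellers supply 427.5 only when they receive ps with -380 + 8.5·ps = 427.5, i.e. ps = 95.
s = ps − pb = 95 − 73 = 22.

Required subsidy s = $22 per unit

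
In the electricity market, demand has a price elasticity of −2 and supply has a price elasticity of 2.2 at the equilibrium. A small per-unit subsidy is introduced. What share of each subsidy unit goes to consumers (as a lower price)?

For a small subsidy around the equilibrium, the benefit split depends on the relative slopes, which at a point are proportional to the elasticities.
Buyer share = εs/(εs + |εd|) = 2.2/(2.2 + 2) = 11/21; seller share = |εd|/(εs + |εd|) = 10/21.

Consumer share = 11/21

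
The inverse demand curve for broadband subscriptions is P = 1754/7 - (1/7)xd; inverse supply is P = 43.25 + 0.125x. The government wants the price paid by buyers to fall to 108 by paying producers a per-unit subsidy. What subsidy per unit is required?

Required subsidy s = 60 per unit

At a buyer price of 108, quantity demanded is 1754 − 7·108 = 998.
Sellers supply 998 only when they receive Ps = 43.25 + 0.125·998 = 168.
s = Ps − Pb = 168 − 108 = 60.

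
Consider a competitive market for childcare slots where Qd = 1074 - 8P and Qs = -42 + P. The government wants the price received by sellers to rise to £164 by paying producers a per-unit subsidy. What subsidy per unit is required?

Required subsidy s = £45 per unit

At a seller price of 164, quantity supplied is -42 + 1·164 = 122.
Buyers absorb 122 only when they pay Pb with 1074 − 8·Pb = 122, i.e. Pb = 119.
s = Ps − Pb = 164 − 119 = 45.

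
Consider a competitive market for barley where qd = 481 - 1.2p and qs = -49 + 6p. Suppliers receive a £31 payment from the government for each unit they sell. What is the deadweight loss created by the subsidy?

Pre-subsidy: 481 - 1.2p = -49 + 6p gives p* = 1325/18, q* = 1178/3.
With the subsidy, sellers receive ps = pb + 31 for each unit, where pb is the price buyers pay.
Supply in terms of pb becomes qs = -49 + 6(pb + 31) = 137 + 6pb. Setting this equal to demand: 481 - 1.2pb = 137 + 6pb, so pb = 430/9.
Sellers receive ps = 430/9 + 31 = 709/9; q' = 481 − 1.2·(430/9) = 1271/3.
The subsidy expands output by 1271/3 − 1178/3 = 31 past the efficient level; on those units the gap between marginal cost and willingness to pay runs from 0 up to 31.
DWL = ½ × 31 × 31 = 480.5.

Deadweight loss = £480.5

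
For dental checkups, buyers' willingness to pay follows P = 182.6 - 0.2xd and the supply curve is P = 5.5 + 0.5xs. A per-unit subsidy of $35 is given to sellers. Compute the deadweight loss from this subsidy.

Deadweight loss = $875

Pre-subsidy: 182.6 - 0.2x = 5.5 + 0.5x gives x* = 253 and P* = 132.
With the subsidy, sellers receive Ps = Pb + 35 for each unit, where Pb is the price buyers pay.
On the curves, Pb = 182.6 - 0.2x and Ps = 5.5 + 0.5x; the wedge Ps − Pb = 35 gives 5.5 + 0.5x − (182.6 - 0.2x) = 35, so x' = 303.
Then Pb = 182.6 − 0.2·303 = 122 and Ps = 5.5 + 0.5·303 = 157.
The subsidy expands output by 303 − 253 = 50 past the efficient level; on those units the gap between marginal cost and willingness to pay runs from 0 up to 35.
DWL = ½ × 35 × 50 = 875.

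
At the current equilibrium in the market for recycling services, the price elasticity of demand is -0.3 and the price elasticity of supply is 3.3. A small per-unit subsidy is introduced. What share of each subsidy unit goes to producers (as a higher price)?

Producer share = 1/12

For a small subsidy around the equilibrium, the benefit split depends on the relative slopes, which at a point are proportional to the elasticities.
Buyer share = εs/(εs + |εd|) = 3.3/(3.3 + 0.3) = 11/12; seller share = |εd|/(εs + |εd|) = 1/12.
So producers capture 1/12 of the subsidy.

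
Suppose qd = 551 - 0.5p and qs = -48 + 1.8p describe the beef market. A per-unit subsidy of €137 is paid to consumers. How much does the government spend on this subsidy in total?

Pre-subsidy: 551 - 0.5p = -48 + 1.8p gives p* = 5990/23, q* = 9678/23.
With the rebate, buyers effectively pay pb = ps − 137, where ps is the price sellers receive.
Demand in terms of ps becomes qd = 551 − 0.5(ps − 137) = 619.5 - 0.5ps. Setting this equal to supply: 619.5 - 0.5ps = -48 + 1.8ps, so ps = 6675/23.
Buyers pay pb = 6675/23 − 137 = 3524/23; q' = -48 + 1.8·(6675/23) = 10911/23.
Government outlay = subsidy × quantity = 137 × 10911/23 = 1494807/23.

Government cost = 1494807/23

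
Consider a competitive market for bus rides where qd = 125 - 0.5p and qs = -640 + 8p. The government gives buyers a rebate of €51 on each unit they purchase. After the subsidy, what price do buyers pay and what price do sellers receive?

Pre-subsidy: 125 - 0.5p = -640 + 8p gives p* = 90, q* = 80.
With the rebate, buyers effectively pay pb = ps − 51, where ps is the price sellers receive.
Demand in terms of ps becomes qd = 125 − 0.5(ps − 51) = 150.5 - 0.5ps. Setting this equal to supply: 150.5 - 0.5ps = -640 + 8ps, so ps = 93.
Buyers pay pb = 93 − 51 = 42; q' = -640 + 8·93 = 104.

Buyers pay €42; sellers receive €93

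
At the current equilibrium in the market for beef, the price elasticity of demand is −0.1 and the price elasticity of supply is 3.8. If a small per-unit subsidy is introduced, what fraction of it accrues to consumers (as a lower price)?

Consumer share = 38/39

For a small subsidy around the equilibrium, the benefit split depends on the relative slopes, which at a point are proportional to the elasticities.
Buyer share = εs/(εs + |εd|) = 3.8/(3.8 + 0.1) = 38/39; seller share = |εd|/(εs + |εd|) = 1/39.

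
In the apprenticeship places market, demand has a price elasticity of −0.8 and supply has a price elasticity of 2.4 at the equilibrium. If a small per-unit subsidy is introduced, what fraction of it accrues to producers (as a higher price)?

Producer share = 0.25

For a small subsidy around the equilibrium, the benefit split depends on the relative slopes, which at a point are proportional to the elasticities.
Buyer share = εs/(εs + |εd|) = 2.4/(2.4 + 0.8) = 0.75; seller share = |εd|/(εs + |εd|) = 0.25.
So producers capture 0.25 of the subsidy.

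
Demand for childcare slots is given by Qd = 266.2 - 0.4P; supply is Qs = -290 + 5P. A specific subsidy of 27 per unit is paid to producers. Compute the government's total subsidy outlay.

Government cost = 6345

Pre-subsidy: 266.2 - 0.4P = -290 + 5P gives P* = 103, Q* = 225.
With the subsidy, sellers receive Ps = Pb + 27 for each unit, where Pb is the price buyers pay.
Supply in terms of Pb becomes Qs = -290 + 5(Pb + 27) = -155 + 5Pb. Setting this equal to demand: 266.2 - 0.4Pb = -155 + 5Pb, so Pb = 78.
Sellers receive Ps = 78 + 27 = 105; Q' = 266.2 − 0.4·78 = 235.
Government outlay = subsidy × quantity = 27 × 235 = 6345.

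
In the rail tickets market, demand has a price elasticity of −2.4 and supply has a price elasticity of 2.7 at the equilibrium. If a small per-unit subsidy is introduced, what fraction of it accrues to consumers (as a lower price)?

For a small subsidy around the equilibrium, the benefit split depends on the relative slopes, which at a point are proportional to the elasticities.
Buyer share = εs/(εs + |εd|) = 2.7/(2.7 + 2.4) = 9/17; seller share = |εd|/(εs + |εd|) = 8/17.

Consumer share = 9/17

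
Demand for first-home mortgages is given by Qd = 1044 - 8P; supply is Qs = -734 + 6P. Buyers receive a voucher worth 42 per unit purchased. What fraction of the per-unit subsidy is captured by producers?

Pre-subsidy: 1044 - 8P = -734 + 6P gives P* = 127, Q* = 28.
With the rebate, buyers effectively pay Pb = Ps − 42, where Ps is the price sellers receive.
Demand in terms of Ps becomes Qd = 1044 − 8(Ps − 42) = 1380 - 8Ps. Setting this equal to supply: 1380 - 8Ps = -734 + 6Ps, so Ps = 151.
Buyers pay Pb = 151 − 42 = 109; Q' = -734 + 6·151 = 172.
Buyers' price falls by P* − Pb = 127 − 109 = 18; sellers' price rises by Ps − P* = 151 − 127 = 24.
So producers capture 24/42 = 4/7 of each unit of subsidy.

Producer share = 4/7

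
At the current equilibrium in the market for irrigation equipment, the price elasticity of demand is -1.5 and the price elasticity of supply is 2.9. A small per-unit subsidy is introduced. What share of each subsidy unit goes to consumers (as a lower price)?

Consumer share = 29/44

For a small subsidy around the equilibrium, the benefit split depends on the relative slopes, which at a point are proportional to the elasticities.
Buyer share = εs/(εs + |εd|) = 2.9/(2.9 + 1.5) = 29/44; seller share = |εd|/(εs + |εd|) = 15/44.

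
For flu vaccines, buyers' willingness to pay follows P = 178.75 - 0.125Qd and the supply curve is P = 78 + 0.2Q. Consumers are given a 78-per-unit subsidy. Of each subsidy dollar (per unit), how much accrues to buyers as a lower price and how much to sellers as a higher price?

Pre-subsidy: 178.75 - 0.125Q = 78 + 0.2Q gives Q* = 310 and P* = 140.
With the rebate, buyers effectively pay Pb = Ps − 78, where Ps is the price sellers receive.
On the curves, Pb = 178.75 - 0.125Q and Ps = 78 + 0.2Q; the wedge Ps − Pb = 78 gives 78 + 0.2Q − (178.75 - 0.125Q) = 78, so Q' = 550.
Then Pb = 178.75 − 0.125·550 = 110 and Ps = 78 + 0.2·550 = 188.
Buyers' price falls by P* − Pb = 140 − 110 = 30; sellers' price rises by Ps − P* = 188 − 140 = 48.

Buyers gain 30 per unit; sellers gain 48 per unit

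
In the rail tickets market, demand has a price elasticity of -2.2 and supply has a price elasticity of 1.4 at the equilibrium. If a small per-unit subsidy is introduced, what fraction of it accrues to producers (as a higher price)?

Producer share = 11/18

For a small subsidy around the equilibrium, the benefit split depends on the relative slopes, which at a point are proportional to the elasticities.
Buyer share = εs/(εs + |εd|) = 1.4/(1.4 + 2.2) = 7/18; seller share = |εd|/(εs + |εd|) = 11/18.
So producers capture 11/18 of the subsidy.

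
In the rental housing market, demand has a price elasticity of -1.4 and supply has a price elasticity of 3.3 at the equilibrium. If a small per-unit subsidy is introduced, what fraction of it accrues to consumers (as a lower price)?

For a small subsidy around the equilibrium, the benefit split depends on the relative slopes, which at a point are proportional to the elasticities.
Buyer share = εs/(εs + |εd|) = 3.3/(3.3 + 1.4) = 33/47; seller share = |εd|/(εs + |εd|) = 14/47.

Consumer share = 33/47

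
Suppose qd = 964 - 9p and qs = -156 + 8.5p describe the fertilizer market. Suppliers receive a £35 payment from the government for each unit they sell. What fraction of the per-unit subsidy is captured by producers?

Producer share = 18/35

Pre-subsidy: 964 - 9p = -156 + 8.5p gives p* = 64, q* = 388.
With the subsidy, sellers receive ps = pb + 35 for each unit, where pb is the price buyers pay.
Supply in terms of pb becomes qs = -156 + 8.5(pb + 35) = 141.5 + 8.5pb. Setting this equal to demand: 964 - 9pb = 141.5 + 8.5pb, so pb = 47.
Sellers receive ps = 47 + 35 = 82; q' = 964 − 9·47 = 541.
Buyers' price falls by p* − pb = 64 − 47 = 17; sellers' price rises by ps − p* = 82 − 64 = 18.
So producers capture 18/35 = 18/35 of each unit of subsidy.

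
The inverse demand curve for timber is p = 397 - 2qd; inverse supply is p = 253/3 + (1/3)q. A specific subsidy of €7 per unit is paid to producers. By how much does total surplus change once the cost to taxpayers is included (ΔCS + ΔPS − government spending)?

Pre-subsidy: 397 - 2q = 253/3 + (1/3)q gives q* = 134 and p* = 129.
With the subsidy, sellers receive ps = pb + 7 for each unit, where pb is the price buyers pay.
On the curves, pb = 397 - 2q and ps = 253/3 + (1/3)q; the wedge ps − pb = 7 gives 253/3 + (1/3)q − (397 - 2q) = 7, so q' = 137.
Then pb = 397 − 2·137 = 123 and ps = 253/3 + (1/3)·137 = 130.
ΔCS = ½(134 + 137)(129 − 123) = 813; ΔPS = ½(134 + 137)(130 − 129) = 135.5.
Government spending = 7 × 137 = 959.
Net change = 813 + 135.5 − 959 = -10.5. The loss equals the DWL triangle ½·7·3.

Net change in total surplus = -€10.5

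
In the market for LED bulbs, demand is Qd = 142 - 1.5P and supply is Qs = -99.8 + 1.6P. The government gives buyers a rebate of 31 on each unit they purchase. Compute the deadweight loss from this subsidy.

Deadweight loss = 372

Pre-subsidy: 142 - 1.5P = -99.8 + 1.6P gives P* = 78, Q* = 25.
With the rebate, buyers effectively pay Pb = Ps − 31, where Ps is the price sellers receive.
Demand in terms of Ps becomes Qd = 142 − 1.5(Ps − 31) = 188.5 - 1.5Ps. Setting this equal to supply: 188.5 - 1.5Ps = -99.8 + 1.6Ps, so Ps = 93.
Buyers pay Pb = 93 − 31 = 62; Q' = -99.8 + 1.6·93 = 49.
The subsidy expands output by 49 − 25 = 24 past the efficient level; on those units the gap between marginal cost and willingness to pay runs from 0 up to 31.
DWL = ½ × 31 × 24 = 372.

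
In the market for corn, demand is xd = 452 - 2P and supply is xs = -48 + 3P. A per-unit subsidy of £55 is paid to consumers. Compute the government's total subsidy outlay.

Government cost = £17490

Pre-subsidy: 452 - 2P = -48 + 3P gives P* = 100, x* = 252.
With the rebate, buyers effectively pay Pb = Ps − 55, where Ps is the price sellers receive.
Demand in terms of Ps becomes xd = 452 − 2(Ps − 55) = 562 - 2Ps. Setting this equal to supply: 562 - 2Ps = -48 + 3Ps, so Ps = 122.
Buyers pay Pb = 122 − 55 = 67; x' = -48 + 3·122 = 318.
Government outlay = subsidy × quantity = 55 × 318 = 17490.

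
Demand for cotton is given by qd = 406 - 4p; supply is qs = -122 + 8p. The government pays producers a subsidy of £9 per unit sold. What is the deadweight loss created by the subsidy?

Deadweight loss = £108

Pre-subsidy: 406 - 4p = -122 + 8p gives p* = 44, q* = 230.
With the subsidy, sellers receive ps = pb + 9 for each unit, where pb is the price buyers pay.
Supply in terms of pb becomes qs = -122 + 8(pb + 9) = -50 + 8pb. Setting this equal to demand: 406 - 4pb = -50 + 8pb, so pb = 38.
Sellers receive ps = 38 + 9 = 47; q' = 406 − 4·38 = 254.
The subsidy expands output by 254 − 230 = 24 past the efficient level; on those units the gap between marginal cost and willingness to pay runs from 0 up to 9.
DWL = ½ × 9 × 24 = 108.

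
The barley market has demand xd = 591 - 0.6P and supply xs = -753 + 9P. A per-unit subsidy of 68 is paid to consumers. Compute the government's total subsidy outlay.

Pre-subsidy: 591 - 0.6P = -753 + 9P gives P* = 140, x* = 507.
With the rebate, buyers effectively pay Pb = Ps − 68, where Ps is the price sellers receive.
Demand in terms of Ps becomes xd = 591 − 0.6(Ps − 68) = 631.8 - 0.6Ps. Setting this equal to supply: 631.8 - 0.6Ps = -753 + 9Ps, so Ps = 144.25.
Buyers pay Pb = 144.25 − 68 = 76.25; x' = -753 + 9·144.25 = 545.25.
Government outlay = subsidy × quantity = 68 × 545.25 = 37077.

Government cost = 37077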